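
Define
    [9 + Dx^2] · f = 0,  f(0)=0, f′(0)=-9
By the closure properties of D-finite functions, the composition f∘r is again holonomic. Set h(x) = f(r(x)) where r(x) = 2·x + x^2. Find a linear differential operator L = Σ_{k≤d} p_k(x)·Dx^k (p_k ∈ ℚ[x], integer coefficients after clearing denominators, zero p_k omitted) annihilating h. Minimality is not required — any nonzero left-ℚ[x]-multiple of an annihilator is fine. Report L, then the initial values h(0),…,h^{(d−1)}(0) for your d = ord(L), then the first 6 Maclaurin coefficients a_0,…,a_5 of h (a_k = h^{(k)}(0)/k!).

L = (36 + 108·x + 108·x^2 + 36·x^3) - Dx + (1 + x)·Dx^2  (order 2).
h: a_k = 0, -18, -9, 108, 162, -567/5, …
ICs: h(0) = 0, h′(0) = -18.

f: a_k = 0, -9, 0, 27/2, 0, -243/40, …
f∘r: x↦r, Dx↦Dx/r' in L_f ⇒ L₀.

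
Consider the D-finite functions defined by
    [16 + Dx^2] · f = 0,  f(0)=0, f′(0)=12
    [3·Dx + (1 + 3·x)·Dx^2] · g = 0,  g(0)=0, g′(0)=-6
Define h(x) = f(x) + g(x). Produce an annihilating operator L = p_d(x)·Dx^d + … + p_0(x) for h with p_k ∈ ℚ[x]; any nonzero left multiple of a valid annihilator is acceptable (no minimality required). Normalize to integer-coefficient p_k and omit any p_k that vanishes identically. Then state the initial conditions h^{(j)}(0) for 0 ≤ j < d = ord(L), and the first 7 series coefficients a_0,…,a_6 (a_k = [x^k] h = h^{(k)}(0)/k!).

L = (1680 + 2304·x + 3456·x^2)·Dx + (272 + 1584·x + 3456·x^2 + 3456·x^3)·Dx^2 + (105 + 144·x + 216·x^2)·Dx^3 + (17 + 99·x + 216·x^2 + 216·x^3)·Dx^4  (order 4).
h: a_k = 0, 6, 9, -50, 81/2, -358/5, 243, …
ICs: h(0) = 0, h′(0) = 6, h′′(0) = 18, h′′′(0) = -300.

f: a_k = 0, 12, 0, -32, 0, 128/5, 0, …
g: a_k = 0, -6, 9, -18, 81/2, -486/5, 243, …
h₀=f+g: left-lcm gives L₀, ord ≤ 4.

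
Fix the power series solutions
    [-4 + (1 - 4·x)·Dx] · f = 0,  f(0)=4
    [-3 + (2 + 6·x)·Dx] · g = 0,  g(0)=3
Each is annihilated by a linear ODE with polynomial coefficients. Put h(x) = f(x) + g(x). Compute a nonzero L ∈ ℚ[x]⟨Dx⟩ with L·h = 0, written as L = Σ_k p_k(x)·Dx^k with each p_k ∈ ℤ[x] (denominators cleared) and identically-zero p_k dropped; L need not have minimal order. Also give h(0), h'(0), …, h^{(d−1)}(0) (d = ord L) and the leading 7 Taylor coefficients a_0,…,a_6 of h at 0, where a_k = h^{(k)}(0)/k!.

f: a_k = 4, 16, 64, 256, 1024, 4096, 16384, …
g: a_k = 3, 9/2, -27/8, 81/16, -1215/128, 5103/256, -45927/1024, …
f+g: L₀ = lclm(L_f,L_g), ord ≤ 1+1.
L = (-228 - 432·x) + (137 + 696·x + 1296·x^2)·Dx + (-10 - 62·x + 192·x^2 + 864·x^3)·Dx^2  (order 2).
h: a_k = 7, 41/2, 485/8, 4177/16, 129857/128, 1053679/256, 16731289/1024, …
ICs: h(0) = 7, h′(0) = 41/2.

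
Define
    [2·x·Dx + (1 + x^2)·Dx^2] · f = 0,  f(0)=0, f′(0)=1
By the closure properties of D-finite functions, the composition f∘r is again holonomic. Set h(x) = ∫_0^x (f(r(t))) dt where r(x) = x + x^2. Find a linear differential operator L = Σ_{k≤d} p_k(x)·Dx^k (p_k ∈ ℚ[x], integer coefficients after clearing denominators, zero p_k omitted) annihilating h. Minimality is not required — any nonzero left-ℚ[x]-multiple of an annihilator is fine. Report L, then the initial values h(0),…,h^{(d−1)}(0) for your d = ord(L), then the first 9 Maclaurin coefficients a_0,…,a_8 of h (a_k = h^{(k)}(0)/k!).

L = (-2 + 2·x + 8·x^2 + 12·x^3 + 6·x^4)·Dx^2 + (1 + 2·x + x^2 + 4·x^3 + 5·x^4 + 2·x^5)·Dx^3  (order 3).
h: a_k = 0, 0, 1/2, 1/3, -1/12, -1/5, -2/15, 2/21, 13/56, …
ICs: h(0) = 0, h′(0) = 0, h′′(0) = 1.

f: a_k = 0, 1, 0, -1/3, 0, 1/5, 0, -1/7, 0, …
Substitute x→r, Dx→(1/r')Dx; clear ⇒ L₀.
h=∫₀ˣh₀: take L = L₀·Dx.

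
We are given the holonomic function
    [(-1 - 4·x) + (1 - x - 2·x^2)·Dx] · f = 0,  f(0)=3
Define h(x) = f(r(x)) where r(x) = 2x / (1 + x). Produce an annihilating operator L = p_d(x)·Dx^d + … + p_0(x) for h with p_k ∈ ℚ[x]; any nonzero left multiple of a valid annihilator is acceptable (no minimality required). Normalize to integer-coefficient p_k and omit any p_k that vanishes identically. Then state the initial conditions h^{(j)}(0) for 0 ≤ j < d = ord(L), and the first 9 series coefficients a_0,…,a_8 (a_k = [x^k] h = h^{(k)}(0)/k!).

f: a_k = 3, 3, 9, 15, 33, 63, 129, 255, 513, …
h₀=f(r): pull back L_f along r ⇒ L₀.
L = (2 + 18·x) + (-1 - x + 9·x^2 + 9·x^3)·Dx  (order 1).
h: a_k = 3, 6, 30, 54, 270, 486, 2430, 4374, 21870, …
ICs: h(0) = 3.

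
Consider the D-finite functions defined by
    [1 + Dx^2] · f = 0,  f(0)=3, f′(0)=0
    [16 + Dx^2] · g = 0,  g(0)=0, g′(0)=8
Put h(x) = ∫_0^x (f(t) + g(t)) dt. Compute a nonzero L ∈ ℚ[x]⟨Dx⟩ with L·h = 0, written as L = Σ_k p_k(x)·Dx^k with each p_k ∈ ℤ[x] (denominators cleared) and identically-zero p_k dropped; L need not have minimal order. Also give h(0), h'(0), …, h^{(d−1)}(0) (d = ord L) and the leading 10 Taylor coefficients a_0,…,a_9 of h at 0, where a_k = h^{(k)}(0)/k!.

L = 16·Dx + 17·Dx^3 + Dx^5  (order 5).
h: a_k = 0, 3, 4, -1/2, -16/3, 1/40, 128/45, -1/1680, -256/315, 1/120960, …
ICs: h(0) = 0, h′(0) = 3, h′′(0) = 8, h′′′(0) = -3, h′′′′(0) = -128.

f: a_k = 3, 0, -3/2, 0, 1/8, 0, -1/240, 0, 1/13440, 0, …
g: a_k = 0, 8, 0, -64/3, 0, 256/15, 0, -2048/315, 0, 4096/2835, …
Sum ⇒ L₀ = lclm(L_f,L_g) in ℚ(x)⟨Dx⟩.
h=∫h₀ ⇒ L = L₀·Dx.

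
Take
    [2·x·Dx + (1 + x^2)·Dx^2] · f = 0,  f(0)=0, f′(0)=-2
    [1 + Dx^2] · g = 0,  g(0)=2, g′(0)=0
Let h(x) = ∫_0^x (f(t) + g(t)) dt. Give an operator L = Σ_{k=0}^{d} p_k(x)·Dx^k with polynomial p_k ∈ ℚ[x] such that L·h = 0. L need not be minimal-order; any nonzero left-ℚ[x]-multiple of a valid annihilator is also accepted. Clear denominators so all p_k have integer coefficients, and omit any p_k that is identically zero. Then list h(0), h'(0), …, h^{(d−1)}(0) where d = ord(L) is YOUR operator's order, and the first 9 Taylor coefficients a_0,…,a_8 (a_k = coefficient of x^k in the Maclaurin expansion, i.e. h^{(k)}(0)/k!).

L = (-22·x + 28·x^3 + 2·x^5)·Dx^2 + (-1 + 7·x^2 + 9·x^4 + x^6)·Dx^3 + (-22·x + 28·x^3 + 2·x^5)·Dx^4 + (-1 + 7·x^2 + 9·x^4 + x^6)·Dx^5  (order 5).
h: a_k = 0, 2, -1, -1/3, 1/6, 1/60, -1/15, -1/2520, 1/28, …
ICs: h(0) = 0, h′(0) = 2, h′′(0) = -2, h′′′(0) = -2, h′′′′(0) = 4.

f: a_k = 0, -2, 0, 2/3, 0, -2/5, 0, 2/7, 0, …
g: a_k = 2, 0, -1, 0, 1/12, 0, -1/360, 0, 1/20160, …
Weyl lclm of L_f,L_g ⇒ L₀ (ord ≤ 4).
Integrate: L := L₀·Dx.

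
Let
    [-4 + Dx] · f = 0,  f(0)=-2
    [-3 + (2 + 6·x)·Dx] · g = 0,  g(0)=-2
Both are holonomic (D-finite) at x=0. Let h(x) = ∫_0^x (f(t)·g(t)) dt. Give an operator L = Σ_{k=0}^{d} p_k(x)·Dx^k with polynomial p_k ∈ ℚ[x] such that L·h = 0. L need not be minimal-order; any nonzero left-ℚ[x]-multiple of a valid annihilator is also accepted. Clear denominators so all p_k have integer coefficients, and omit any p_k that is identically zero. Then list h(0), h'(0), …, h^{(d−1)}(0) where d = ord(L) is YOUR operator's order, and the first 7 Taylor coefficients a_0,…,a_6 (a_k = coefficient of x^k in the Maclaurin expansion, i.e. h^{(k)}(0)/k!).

L = (-11 - 24·x)·Dx + (2 + 6·x)·Dx^2  (order 2).
h: a_k = 0, 4, 11, 103/6, 953/48, 8161/480, 76883/5760, …
ICs: h(0) = 0, h′(0) = 4.

f: a_k = -2, -8, -16, -64/3, -64/3, -256/15, -512/45, …
g: a_k = -2, -3, 9/4, -27/8, 405/64, -1701/128, 15309/512, …
Product ⇒ symmetric product L₀, ord ≤ 1.
∫: right-multiply L₀ by Dx.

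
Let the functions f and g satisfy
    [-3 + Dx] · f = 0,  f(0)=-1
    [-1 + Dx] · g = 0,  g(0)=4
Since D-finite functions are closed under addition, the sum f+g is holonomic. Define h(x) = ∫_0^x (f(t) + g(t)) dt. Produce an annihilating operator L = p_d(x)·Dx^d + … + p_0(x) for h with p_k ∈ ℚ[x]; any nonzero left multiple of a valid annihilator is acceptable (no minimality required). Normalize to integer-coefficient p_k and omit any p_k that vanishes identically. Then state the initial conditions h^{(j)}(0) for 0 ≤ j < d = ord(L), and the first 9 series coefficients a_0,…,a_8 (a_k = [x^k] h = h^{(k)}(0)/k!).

L = 3·Dx - 4·Dx^2 + Dx^3  (order 3).
h: a_k = 0, 3, 1/2, -5/6, -23/24, -77/120, -239/720, -145/1008, -2183/40320, …
ICs: h(0) = 0, h′(0) = 3, h′′(0) = 1.

f: a_k = -1, -3, -9/2, -9/2, -27/8, -81/40, -81/80, -243/560, -729/4480, …
g: a_k = 4, 4, 2, 2/3, 1/6, 1/30, 1/180, 1/1260, 1/10080, …
Weyl lclm of L_f,L_g ⇒ L₀ (ord ≤ 2).
Integrate: L := L₀·Dx.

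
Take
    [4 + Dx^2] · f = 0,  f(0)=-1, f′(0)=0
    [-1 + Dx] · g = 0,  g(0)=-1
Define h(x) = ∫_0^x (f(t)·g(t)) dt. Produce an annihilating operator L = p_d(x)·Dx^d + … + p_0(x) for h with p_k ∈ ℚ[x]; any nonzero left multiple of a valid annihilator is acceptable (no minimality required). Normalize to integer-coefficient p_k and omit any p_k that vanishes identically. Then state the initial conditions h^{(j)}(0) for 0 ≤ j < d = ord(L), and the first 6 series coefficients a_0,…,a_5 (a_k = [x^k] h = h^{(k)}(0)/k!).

L = 5·Dx - 2·Dx^2 + Dx^3  (order 3).
h: a_k = 0, 1, 1/2, -1/2, -11/24, -7/120, …
ICs: h(0) = 0, h′(0) = 1, h′′(0) = 1.

f: a_k = -1, 0, 2, 0, -2/3, 0, …
g: a_k = -1, -1, -1/2, -1/6, -1/24, -1/120, …
f·g: L₀ = L_f ⊗_s L_g, ord ≤ 2·1.
∫: right-multiply L₀ by Dx.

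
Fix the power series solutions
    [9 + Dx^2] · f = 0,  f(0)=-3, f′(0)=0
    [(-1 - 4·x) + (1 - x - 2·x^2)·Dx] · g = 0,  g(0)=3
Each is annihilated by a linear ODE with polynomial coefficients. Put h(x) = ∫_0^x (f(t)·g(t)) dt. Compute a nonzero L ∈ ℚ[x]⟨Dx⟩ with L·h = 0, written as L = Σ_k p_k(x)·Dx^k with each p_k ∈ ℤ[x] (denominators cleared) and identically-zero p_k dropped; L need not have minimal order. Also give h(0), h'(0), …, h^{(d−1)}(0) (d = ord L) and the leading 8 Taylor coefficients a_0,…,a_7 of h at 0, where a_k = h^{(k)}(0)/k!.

f: a_k = -3, 0, 27/2, 0, -81/8, 0, 243/80, 0, …
g: a_k = 3, 3, 9, 15, 33, 63, 129, 255, …
L₀ := L_f ⊗_s L_g (sym. prod.), ord ≤ 2.
Integrate: L := L₀·Dx.
L = (-5 + 9·x + 18·x^2)·Dx + (2 + 8·x)·Dx^2 + (-1 + x + 2·x^2)·Dx^3  (order 3).
h: a_k = 0, -9, -9/2, 9/2, -9/8, -63/40, -45/16, -1881/560, …
ICs: h(0) = 0, h′(0) = -9, h′′(0) = -9.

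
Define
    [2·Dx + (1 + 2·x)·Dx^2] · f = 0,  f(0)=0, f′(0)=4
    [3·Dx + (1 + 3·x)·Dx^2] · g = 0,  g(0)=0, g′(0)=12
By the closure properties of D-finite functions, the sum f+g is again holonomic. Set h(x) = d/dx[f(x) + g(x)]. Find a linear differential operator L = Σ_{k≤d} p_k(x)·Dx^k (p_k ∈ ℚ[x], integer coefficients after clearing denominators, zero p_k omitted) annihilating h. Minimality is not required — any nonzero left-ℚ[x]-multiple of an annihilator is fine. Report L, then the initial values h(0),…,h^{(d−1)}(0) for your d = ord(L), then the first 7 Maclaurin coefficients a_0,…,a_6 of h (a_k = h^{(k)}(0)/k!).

L = 12 + (10 + 24·x)·Dx + (1 + 5·x + 6·x^2)·Dx^2  (order 2).
h: a_k = 16, -44, 124, -356, 1036, -3044, 9004, …
ICs: h(0) = 16, h′(0) = -44.

f: a_k = 0, 4, -4, 16/3, -8, 64/5, -64/3, …
g: a_k = 0, 12, -18, 36, -81, 972/5, -486, …
h₀=f+g: left-lcm gives L₀, ord ≤ 4.
h=h₀': d/dx-closure on L₀ ⇒ L.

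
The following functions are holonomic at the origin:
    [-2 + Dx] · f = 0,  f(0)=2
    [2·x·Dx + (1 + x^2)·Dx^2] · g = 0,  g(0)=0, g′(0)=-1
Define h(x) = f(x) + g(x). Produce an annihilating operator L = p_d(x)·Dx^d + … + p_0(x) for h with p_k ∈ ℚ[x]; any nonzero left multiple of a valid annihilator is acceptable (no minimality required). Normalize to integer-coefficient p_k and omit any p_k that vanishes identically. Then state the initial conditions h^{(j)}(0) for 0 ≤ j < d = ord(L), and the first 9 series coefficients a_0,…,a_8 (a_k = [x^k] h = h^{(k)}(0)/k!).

L = (2 - 4·x - 6·x^2 - 4·x^3)·Dx + (-3 - x^2 - 2·x^4)·Dx^2 + (1 + x + 2·x^2 + x^3 + x^4)·Dx^3  (order 3).
h: a_k = 2, 3, 4, 3, 4/3, 1/3, 8/45, 61/315, 4/315, …
ICs: h(0) = 2, h′(0) = 3, h′′(0) = 8.

f: a_k = 2, 4, 4, 8/3, 4/3, 8/15, 8/45, 16/315, 4/315, …
g: a_k = 0, -1, 0, 1/3, 0, -1/5, 0, 1/7, 0, …
f+g: L₀ = lclm(L_f,L_g), ord ≤ 1+2.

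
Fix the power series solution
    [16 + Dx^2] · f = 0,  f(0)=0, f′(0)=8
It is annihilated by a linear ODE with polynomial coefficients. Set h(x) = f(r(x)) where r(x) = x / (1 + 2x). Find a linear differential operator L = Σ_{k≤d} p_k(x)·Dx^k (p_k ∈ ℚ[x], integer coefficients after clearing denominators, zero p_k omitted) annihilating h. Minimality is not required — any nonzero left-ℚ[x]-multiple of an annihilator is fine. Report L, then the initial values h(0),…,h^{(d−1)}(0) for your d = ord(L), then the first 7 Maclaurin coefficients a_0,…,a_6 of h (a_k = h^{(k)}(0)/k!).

f: a_k = 0, 8, 0, -64/3, 0, 256/15, 0, …
Substitute x→r, Dx→(1/r')Dx; clear ⇒ L₀.
L = 16 + (4 + 24·x + 48·x^2 + 32·x^3)·Dx + (1 + 8·x + 24·x^2 + 32·x^3 + 16·x^4)·Dx^2  (order 2).
h: a_k = 0, 8, -16, 32/3, 64, -5504/15, 1280, …
ICs: h(0) = 0, h′(0) = 8.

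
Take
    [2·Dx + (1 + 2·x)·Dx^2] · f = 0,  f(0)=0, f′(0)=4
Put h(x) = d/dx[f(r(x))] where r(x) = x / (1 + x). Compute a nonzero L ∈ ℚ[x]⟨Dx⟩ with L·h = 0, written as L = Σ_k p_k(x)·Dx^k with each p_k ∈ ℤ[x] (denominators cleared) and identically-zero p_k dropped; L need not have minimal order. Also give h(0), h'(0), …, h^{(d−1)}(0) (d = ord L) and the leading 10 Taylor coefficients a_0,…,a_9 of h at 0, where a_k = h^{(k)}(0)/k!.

f: a_k = 0, 4, -4, 16/3, -8, 64/5, -64/3, 256/7, -64, 1024/9, …
Change of var in L_f (x↦r) gives L₀.
Derive L from L₀ (diff closure).
L = (4 + 6·x) + (1 + 4·x + 3·x^2)·Dx  (order 1).
h: a_k = 4, -16, 52, -160, 484, -1456, 4372, -13120, 39364, -118096, …
ICs: h(0) = 4.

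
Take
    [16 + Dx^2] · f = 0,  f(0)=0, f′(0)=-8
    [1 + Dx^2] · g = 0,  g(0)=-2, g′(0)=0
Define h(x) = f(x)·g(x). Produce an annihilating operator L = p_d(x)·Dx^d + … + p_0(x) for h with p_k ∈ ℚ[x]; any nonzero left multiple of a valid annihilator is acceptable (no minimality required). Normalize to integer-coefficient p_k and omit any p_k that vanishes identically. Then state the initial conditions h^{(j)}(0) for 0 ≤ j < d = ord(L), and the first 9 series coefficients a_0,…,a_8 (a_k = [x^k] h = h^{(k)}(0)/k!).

f: a_k = 0, -8, 0, 64/3, 0, -256/15, 0, 2048/315, 0, …
g: a_k = -2, 0, 1, 0, -1/12, 0, 1/360, 0, -1/20160, …
f·g: L₀ = L_f ⊗_s L_g, ord ≤ 2·2.
L = 225 + 34·Dx^2 + Dx^4  (order 4).
h: a_k = 0, 16, 0, -152/3, 0, 842/15, 0, -10039/315, 0, …
ICs: h(0) = 0, h′(0) = 16, h′′(0) = 0, h′′′(0) = -304.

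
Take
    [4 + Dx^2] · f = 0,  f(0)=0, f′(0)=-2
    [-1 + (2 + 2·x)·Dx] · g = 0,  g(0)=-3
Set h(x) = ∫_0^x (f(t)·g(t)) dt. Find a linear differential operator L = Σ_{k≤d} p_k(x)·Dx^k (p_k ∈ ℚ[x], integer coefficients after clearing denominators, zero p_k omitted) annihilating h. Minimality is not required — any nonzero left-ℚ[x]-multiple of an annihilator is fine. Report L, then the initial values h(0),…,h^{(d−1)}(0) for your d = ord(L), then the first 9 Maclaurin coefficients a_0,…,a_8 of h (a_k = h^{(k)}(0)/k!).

L = (19 + 32·x + 16·x^2)·Dx + (-4 - 4·x)·Dx^2 + (4 + 8·x + 4·x^2)·Dx^3  (order 3).
h: a_k = 0, 0, 3, 1, -19/16, -13/40, 341/1920, 201/4480, -7687/430080, …
ICs: h(0) = 0, h′(0) = 0, h′′(0) = 6.

f: a_k = 0, -2, 0, 4/3, 0, -4/15, 0, 8/315, 0, …
g: a_k = -3, -3/2, 3/8, -3/16, 15/128, -21/256, 63/1024, -99/2048, 1287/32768, …
h₀=f·g: eliminate ⇒ L₀, order ≤ 2·1.
Integrate: L := L₀·Dx.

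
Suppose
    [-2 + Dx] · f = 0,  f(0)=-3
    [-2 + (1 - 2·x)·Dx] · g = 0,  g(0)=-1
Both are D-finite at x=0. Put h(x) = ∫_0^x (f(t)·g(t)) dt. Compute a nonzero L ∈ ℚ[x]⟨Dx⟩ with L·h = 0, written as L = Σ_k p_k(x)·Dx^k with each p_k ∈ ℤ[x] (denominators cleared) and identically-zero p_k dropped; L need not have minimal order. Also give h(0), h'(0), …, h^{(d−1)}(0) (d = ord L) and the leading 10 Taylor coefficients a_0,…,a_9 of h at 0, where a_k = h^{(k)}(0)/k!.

L = (4 - 4·x)·Dx + (-1 + 2·x)·Dx^2  (order 2).
h: a_k = 0, 3, 6, 10, 16, 26, 652/15, 7828/105, 2740/21, 219202/945, …
ICs: h(0) = 0, h′(0) = 3.

f: a_k = -3, -6, -6, -4, -2, -4/5, -4/15, -8/105, -2/105, -4/945, …
g: a_k = -1, -2, -4, -8, -16, -32, -64, -128, -256, -512, …
Product ⇒ symmetric product L₀, ord ≤ 1.
Integrate: L := L₀·Dx.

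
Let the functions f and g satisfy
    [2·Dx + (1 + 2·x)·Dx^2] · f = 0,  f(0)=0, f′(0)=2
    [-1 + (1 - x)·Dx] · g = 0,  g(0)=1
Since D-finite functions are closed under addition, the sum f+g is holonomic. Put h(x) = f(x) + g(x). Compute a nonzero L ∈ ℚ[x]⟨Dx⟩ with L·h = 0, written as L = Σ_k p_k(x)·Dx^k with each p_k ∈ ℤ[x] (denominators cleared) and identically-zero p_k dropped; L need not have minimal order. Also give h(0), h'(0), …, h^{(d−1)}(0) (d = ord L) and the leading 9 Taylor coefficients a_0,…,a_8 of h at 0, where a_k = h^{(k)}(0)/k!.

f: a_k = 0, 2, -2, 8/3, -4, 32/5, -32/3, 128/7, -32, …
g: a_k = 1, 1, 1, 1, 1, 1, 1, 1, 1, …
L₀ := lclm(L_f,L_g); ord L₀ ≤ 2+1.
L = (-14 - 4·x)·Dx + (1 - 20·x - 8·x^2)·Dx^2 + (2 + 3·x - 3·x^2 - 2·x^3)·Dx^3  (order 3).
h: a_k = 1, 3, -1, 11/3, -3, 37/5, -29/3, 135/7, -31, …
ICs: h(0) = 1, h′(0) = 3, h′′(0) = -2.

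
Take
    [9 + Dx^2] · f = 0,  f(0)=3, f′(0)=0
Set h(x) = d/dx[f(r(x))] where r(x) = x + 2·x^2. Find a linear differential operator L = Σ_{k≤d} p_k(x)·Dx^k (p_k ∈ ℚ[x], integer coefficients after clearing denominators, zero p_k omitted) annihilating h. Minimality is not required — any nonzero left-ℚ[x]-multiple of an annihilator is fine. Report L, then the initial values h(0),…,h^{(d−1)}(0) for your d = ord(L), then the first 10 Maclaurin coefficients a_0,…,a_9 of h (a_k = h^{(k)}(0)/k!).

L = (57 + 144·x + 864·x^2 + 2304·x^3 + 2304·x^4) + (-12 - 48·x)·Dx + (1 + 8·x + 16·x^2)·Dx^2  (order 2).
h: a_k = 0, -27, -162, -351/2, 405, 57591/40, 40257/20, -88533/560, -1205037/280, -30211947/4480, …
ICs: h(0) = 0, h′(0) = -27.

f: a_k = 3, 0, -27/2, 0, 81/8, 0, -243/80, 0, 2187/4480, 0, …
L₀ from L_f via x↦r, Dx↦r'^{-1}Dx.
h=h₀': d/dx-closure on L₀ ⇒ L.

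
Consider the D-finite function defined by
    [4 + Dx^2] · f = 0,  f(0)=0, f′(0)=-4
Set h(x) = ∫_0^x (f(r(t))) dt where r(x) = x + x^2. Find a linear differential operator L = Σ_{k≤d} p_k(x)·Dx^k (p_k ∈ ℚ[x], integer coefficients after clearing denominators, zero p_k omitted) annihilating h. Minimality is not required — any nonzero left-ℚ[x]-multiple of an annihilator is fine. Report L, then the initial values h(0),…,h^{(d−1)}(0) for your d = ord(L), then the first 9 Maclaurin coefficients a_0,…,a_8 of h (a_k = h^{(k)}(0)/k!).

f: a_k = 0, -4, 0, 8/3, 0, -8/15, 0, 16/315, 0, …
f∘r: x↦r, Dx↦Dx/r' in L_f ⇒ L₀.
h=∫₀ˣh₀: take L = L₀·Dx.
L = (4 + 24·x + 48·x^2 + 32·x^3)·Dx - 2·Dx^2 + (1 + 2·x)·Dx^3  (order 3).
h: a_k = 0, 0, -2, -4/3, 2/3, 8/5, 56/45, 0, -208/315, …
ICs: h(0) = 0, h′(0) = 0, h′′(0) = -4.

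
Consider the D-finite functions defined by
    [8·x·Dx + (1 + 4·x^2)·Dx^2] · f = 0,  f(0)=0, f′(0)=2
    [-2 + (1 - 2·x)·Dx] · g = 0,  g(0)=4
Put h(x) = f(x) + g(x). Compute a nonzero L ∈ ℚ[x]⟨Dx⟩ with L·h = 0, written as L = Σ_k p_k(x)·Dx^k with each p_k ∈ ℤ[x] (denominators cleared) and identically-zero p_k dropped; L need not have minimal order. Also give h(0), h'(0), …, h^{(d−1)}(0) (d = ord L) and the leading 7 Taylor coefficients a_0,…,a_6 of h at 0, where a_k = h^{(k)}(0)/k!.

L = (8 - 64·x - 96·x^2)·Dx + (-8 + 8·x - 32·x^2 - 96·x^3)·Dx^2 + (1 - 16·x^4)·Dx^3  (order 3).
h: a_k = 4, 10, 16, 88/3, 64, 672/5, 256, …
ICs: h(0) = 4, h′(0) = 10, h′′(0) = 32.

f: a_k = 0, 2, 0, -8/3, 0, 32/5, 0, …
g: a_k = 4, 8, 16, 32, 64, 128, 256, …
Sum ⇒ L₀ = lclm(L_f,L_g) in ℚ(x)⟨Dx⟩.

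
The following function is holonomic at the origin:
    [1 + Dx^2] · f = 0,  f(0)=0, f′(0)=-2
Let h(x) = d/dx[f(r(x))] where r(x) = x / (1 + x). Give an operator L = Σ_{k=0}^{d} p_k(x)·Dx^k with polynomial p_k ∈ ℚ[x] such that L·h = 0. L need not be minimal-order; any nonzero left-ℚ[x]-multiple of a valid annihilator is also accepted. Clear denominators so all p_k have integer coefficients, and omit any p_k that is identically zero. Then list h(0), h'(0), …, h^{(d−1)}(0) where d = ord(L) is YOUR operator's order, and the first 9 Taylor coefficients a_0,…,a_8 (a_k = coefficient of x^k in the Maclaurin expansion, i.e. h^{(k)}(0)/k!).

L = (7 + 12·x + 6·x^2) + (6 + 18·x + 18·x^2 + 6·x^3)·Dx + (1 + 4·x + 6·x^2 + 4·x^3 + x^4)·Dx^2  (order 2).
h: a_k = -2, 4, -5, 4, -1/12, -15/2, 6931/360, -1591/45, 224179/4032, …
ICs: h(0) = -2, h′(0) = 4.

f: a_k = 0, -2, 0, 1/3, 0, -1/60, 0, 1/2520, 0, …
L₀ from L_f via x↦r, Dx↦r'^{-1}Dx.
Derive L from L₀ (diff closure).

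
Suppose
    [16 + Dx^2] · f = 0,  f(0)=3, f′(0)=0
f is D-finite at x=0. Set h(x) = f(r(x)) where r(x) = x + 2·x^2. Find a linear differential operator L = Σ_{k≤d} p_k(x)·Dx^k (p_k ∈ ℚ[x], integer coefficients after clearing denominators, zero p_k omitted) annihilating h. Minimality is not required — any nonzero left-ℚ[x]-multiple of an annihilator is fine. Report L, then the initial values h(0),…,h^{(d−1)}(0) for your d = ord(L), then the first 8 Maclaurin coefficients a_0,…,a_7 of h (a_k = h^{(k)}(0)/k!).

f: a_k = 3, 0, -24, 0, 32, 0, -256/15, 0, …
h₀=f(r): pull back L_f along r ⇒ L₀.
L = (16 + 192·x + 768·x^2 + 1024·x^3) - 4·Dx + (1 + 4·x)·Dx^2  (order 2).
h: a_k = 3, 0, -24, -96, -64, 256, 11264/15, 4096/5, …
ICs: h(0) = 3, h′(0) = 0.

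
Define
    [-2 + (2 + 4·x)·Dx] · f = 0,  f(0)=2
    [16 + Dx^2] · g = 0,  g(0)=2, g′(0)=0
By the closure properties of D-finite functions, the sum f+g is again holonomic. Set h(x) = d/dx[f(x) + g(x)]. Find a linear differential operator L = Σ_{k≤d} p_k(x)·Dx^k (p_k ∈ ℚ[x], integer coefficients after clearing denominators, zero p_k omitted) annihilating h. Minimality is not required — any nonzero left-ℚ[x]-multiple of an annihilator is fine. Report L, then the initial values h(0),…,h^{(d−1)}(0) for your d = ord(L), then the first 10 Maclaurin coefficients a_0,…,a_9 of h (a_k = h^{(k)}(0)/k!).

L = (-496 - 1024·x - 1024·x^2) + (-304 - 1632·x - 3072·x^2 - 2048·x^3)·Dx + (-31 - 64·x - 64·x^2)·Dx^2 + (-19 - 102·x - 192·x^2 - 128·x^3)·Dx^3  (order 3).
h: a_k = 2, -34, 3, 241/3, 35/4, -5041/60, 231/8, -69599/2520, 6435/64, -35508001/181440, …
ICs: h(0) = 2, h′(0) = -34, h′′(0) = 6.

f: a_k = 2, 2, -1, 1, -5/4, 7/4, -21/8, 33/8, -429/64, 715/64, …
g: a_k = 2, 0, -16, 0, 64/3, 0, -512/45, 0, 1024/315, 0, …
f+g: L₀ = lclm(L_f,L_g), ord ≤ 1+2.
Differentiate: ansatz ord ≤ ord L₀ ⇒ L.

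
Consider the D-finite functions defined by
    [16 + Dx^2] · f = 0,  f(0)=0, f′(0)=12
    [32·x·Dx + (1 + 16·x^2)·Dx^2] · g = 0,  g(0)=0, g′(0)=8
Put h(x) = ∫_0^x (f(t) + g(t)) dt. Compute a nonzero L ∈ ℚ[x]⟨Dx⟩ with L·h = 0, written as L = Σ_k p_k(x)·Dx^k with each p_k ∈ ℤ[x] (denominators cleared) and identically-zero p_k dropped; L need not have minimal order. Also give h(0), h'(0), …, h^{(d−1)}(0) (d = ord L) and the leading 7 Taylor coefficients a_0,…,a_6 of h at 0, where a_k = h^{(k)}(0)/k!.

L = (-5632·x + 114688·x^3 + 131072·x^5)·Dx^2 + (-16 + 1792·x^2 + 36864·x^4 + 65536·x^6)·Dx^3 + (-352·x + 7168·x^3 + 8192·x^5)·Dx^4 + (-1 + 112·x^2 + 2304·x^4 + 4096·x^6)·Dx^5  (order 5).
h: a_k = 0, 0, 10, 0, -56/3, 0, 1088/15, …
ICs: h(0) = 0, h′(0) = 0, h′′(0) = 20, h′′′(0) = 0, h′′′′(0) = -448.

f: a_k = 0, 12, 0, -32, 0, 128/5, 0, …
g: a_k = 0, 8, 0, -128/3, 0, 2048/5, 0, …
L₀ := lclm(L_f,L_g); ord L₀ ≤ 2+2.
h=∫₀ˣh₀: take L = L₀·Dx.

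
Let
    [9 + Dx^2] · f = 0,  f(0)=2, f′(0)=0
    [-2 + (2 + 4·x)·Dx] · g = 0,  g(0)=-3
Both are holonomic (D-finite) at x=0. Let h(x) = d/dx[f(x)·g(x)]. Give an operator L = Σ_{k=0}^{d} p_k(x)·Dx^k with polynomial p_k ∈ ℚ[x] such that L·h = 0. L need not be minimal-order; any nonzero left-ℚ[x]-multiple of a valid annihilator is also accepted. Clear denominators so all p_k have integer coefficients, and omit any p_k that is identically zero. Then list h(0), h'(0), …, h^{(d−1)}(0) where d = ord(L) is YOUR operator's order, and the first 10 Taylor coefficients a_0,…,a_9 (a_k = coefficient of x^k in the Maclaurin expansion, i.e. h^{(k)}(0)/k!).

f: a_k = 2, 0, -9, 0, 27/4, 0, -81/40, 0, 729/2240, 0, …
g: a_k = -3, -3, 3/2, -3/2, 15/8, -21/8, 63/16, -99/16, 1287/128, -2145/128, …
h₀=f·g: eliminate ⇒ L₀, order ≤ 2·1.
h₀' ⇒ L via d/dx closure of L₀.
L = (14 + 84·x + 192·x^2 + 216·x^3 + 108·x^4) + (-1 - 8·x - 18·x^2 - 12·x^3)·Dx + (1 + 7·x + 19·x^2 + 24·x^3 + 12·x^4)·Dx^2  (order 2).
h: a_k = -6, 60, 72, -120, -60, 216/5, 252/5, -1872/35, 2052/35, -3552/35, …
ICs: h(0) = -6, h′(0) = 60.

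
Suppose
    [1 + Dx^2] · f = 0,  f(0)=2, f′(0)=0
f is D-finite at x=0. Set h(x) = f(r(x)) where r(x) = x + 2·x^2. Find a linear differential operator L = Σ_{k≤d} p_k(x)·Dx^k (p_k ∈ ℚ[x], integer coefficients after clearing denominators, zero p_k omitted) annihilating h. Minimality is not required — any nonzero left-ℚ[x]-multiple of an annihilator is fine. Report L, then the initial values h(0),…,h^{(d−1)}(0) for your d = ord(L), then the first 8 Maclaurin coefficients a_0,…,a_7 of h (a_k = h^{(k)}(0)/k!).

L = (1 + 12·x + 48·x^2 + 64·x^3) - 4·Dx + (1 + 4·x)·Dx^2  (order 2).
h: a_k = 2, 0, -1, -4, -47/12, 2/3, 719/360, 79/30, …
ICs: h(0) = 2, h′(0) = 0.

f: a_k = 2, 0, -1, 0, 1/12, 0, -1/360, 0, …
Substitute x→r, Dx→(1/r')Dx; clear ⇒ L₀.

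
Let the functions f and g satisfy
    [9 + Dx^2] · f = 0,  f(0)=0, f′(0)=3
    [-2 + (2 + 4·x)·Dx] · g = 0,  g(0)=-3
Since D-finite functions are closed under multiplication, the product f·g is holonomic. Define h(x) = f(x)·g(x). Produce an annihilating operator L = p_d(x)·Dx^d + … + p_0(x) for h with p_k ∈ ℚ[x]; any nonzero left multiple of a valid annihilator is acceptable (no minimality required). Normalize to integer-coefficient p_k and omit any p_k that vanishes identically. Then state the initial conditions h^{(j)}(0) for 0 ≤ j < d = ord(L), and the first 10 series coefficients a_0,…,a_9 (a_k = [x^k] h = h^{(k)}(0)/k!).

L = (12 + 36·x + 36·x^2) + (-2 - 4·x)·Dx + (1 + 4·x + 4·x^2)·Dx^2  (order 2).
h: a_k = 0, -9, -9, 18, 9, -36/5, -36/5, 54/7, -297/35, 108/7, …
ICs: h(0) = 0, h′(0) = -9.

f: a_k = 0, 3, 0, -9/2, 0, 81/40, 0, -243/560, 0, 243/4480, …
g: a_k = -3, -3, 3/2, -3/2, 15/8, -21/8, 63/16, -99/16, 1287/128, -2145/128, …
Product ⇒ symmetric product L₀, ord ≤ 2.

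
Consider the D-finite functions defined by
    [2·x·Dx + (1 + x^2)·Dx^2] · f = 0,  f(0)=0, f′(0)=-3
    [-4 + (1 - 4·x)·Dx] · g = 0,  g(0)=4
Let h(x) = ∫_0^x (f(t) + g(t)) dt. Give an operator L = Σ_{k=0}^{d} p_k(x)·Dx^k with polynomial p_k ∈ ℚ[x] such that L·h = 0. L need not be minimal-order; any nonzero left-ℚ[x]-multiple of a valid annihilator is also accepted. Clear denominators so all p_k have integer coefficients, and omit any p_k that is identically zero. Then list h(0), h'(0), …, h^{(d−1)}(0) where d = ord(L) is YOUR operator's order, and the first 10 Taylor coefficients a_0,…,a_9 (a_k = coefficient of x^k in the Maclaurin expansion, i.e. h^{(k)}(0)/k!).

L = (8 - 128·x - 24·x^2)·Dx^2 + (-49 + 8·x - 109·x^2 - 24·x^3)·Dx^3 + (4 - 15·x - 15·x^3 - 4·x^4)·Dx^4  (order 4).
h: a_k = 0, 4, 13/2, 64/3, 257/4, 1024/5, 20477/30, 16384/7, 458755/56, 262144/9, …
ICs: h(0) = 0, h′(0) = 4, h′′(0) = 13, h′′′(0) = 128.

f: a_k = 0, -3, 0, 1, 0, -3/5, 0, 3/7, 0, -1/3, …
g: a_k = 4, 16, 64, 256, 1024, 4096, 16384, 65536, 262144, 1048576, …
h₀=f+g: left-lcm gives L₀, ord ≤ 3.
h=∫h₀ ⇒ L = L₀·Dx.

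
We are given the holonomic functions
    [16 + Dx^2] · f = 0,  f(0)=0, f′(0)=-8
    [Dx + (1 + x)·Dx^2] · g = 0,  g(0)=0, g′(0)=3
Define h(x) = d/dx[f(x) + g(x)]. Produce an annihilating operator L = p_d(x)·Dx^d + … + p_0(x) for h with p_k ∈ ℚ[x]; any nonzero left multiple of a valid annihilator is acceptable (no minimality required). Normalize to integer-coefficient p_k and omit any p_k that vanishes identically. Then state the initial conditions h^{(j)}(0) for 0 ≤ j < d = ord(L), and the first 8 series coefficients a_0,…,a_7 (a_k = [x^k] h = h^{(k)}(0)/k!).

f: a_k = 0, -8, 0, 64/3, 0, -256/15, 0, 2048/315, …
g: a_k = 0, 3, -3/2, 1, -3/4, 3/5, -1/2, 3/7, …
f+g: L₀ = lclm(L_f,L_g), ord ≤ 2+2.
h₀' ⇒ L via d/dx closure of L₀.
L = (176 + 256·x + 128·x^2) + (144 + 400·x + 384·x^2 + 128·x^3)·Dx + (11 + 16·x + 8·x^2)·Dx^2 + (9 + 25·x + 24·x^2 + 8·x^3)·Dx^3  (order 3).
h: a_k = -5, -3, 67, -3, -247/3, -3, 2183/45, -3, …
ICs: h(0) = -5, h′(0) = -3, h′′(0) = 134.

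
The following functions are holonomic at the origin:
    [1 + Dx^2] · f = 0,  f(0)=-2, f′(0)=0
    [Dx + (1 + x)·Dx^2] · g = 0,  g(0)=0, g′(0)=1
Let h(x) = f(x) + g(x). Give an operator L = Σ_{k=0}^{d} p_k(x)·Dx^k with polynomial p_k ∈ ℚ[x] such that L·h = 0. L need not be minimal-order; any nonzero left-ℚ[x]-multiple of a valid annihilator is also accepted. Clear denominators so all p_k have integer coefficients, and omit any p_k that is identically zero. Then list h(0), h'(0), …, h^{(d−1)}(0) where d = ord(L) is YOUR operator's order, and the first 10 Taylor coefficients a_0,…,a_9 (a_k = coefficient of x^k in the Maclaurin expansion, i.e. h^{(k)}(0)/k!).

f: a_k = -2, 0, 1, 0, -1/12, 0, 1/360, 0, -1/20160, 0, …
g: a_k = 0, 1, -1/2, 1/3, -1/4, 1/5, -1/6, 1/7, -1/8, 1/9, …
Sum ⇒ L₀ = lclm(L_f,L_g) in ℚ(x)⟨Dx⟩.
L = (7 + 2·x + x^2)·Dx + (3 + 5·x + 3·x^2 + x^3)·Dx^2 + (7 + 2·x + x^2)·Dx^3 + (3 + 5·x + 3·x^2 + x^3)·Dx^4  (order 4).
h: a_k = -2, 1, 1/2, 1/3, -1/3, 1/5, -59/360, 1/7, -2521/20160, 1/9, …
ICs: h(0) = -2, h′(0) = 1, h′′(0) = 1, h′′′(0) = 2.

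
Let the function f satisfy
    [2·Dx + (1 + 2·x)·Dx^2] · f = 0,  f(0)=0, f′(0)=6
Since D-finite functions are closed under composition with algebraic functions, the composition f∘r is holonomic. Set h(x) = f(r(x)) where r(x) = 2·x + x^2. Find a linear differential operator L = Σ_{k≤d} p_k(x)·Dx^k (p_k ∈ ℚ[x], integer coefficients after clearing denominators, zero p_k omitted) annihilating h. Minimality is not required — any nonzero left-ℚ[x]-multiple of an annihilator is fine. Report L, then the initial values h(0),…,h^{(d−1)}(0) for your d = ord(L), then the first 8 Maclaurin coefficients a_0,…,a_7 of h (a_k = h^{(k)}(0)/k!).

f: a_k = 0, 6, -6, 8, -12, 96/5, -32, 384/7, …
h₀=f(r): pull back L_f along r ⇒ L₀.
L = (3 + 4·x + 2·x^2)·Dx + (1 + 5·x + 6·x^2 + 2·x^3)·Dx^2  (order 2).
h: a_k = 0, 12, -18, 40, -102, 1392/5, -792, 16224/7, …
ICs: h(0) = 0, h′(0) = 12.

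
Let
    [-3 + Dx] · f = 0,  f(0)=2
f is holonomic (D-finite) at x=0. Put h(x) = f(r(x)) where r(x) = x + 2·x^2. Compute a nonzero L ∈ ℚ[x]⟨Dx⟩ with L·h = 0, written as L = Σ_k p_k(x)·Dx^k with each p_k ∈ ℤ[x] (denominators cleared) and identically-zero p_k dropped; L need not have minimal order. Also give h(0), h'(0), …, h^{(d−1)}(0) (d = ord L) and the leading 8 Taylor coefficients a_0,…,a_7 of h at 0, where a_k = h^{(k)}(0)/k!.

f: a_k = 2, 6, 9, 9, 27/4, 81/20, 81/40, 243/280, …
Substitute x→r, Dx→(1/r')Dx; clear ⇒ L₀.
L = (-3 - 12·x) + Dx  (order 1).
h: a_k = 2, 6, 21, 45, 387/4, 3321/20, 11061/40, 112887/280, …
ICs: h(0) = 2.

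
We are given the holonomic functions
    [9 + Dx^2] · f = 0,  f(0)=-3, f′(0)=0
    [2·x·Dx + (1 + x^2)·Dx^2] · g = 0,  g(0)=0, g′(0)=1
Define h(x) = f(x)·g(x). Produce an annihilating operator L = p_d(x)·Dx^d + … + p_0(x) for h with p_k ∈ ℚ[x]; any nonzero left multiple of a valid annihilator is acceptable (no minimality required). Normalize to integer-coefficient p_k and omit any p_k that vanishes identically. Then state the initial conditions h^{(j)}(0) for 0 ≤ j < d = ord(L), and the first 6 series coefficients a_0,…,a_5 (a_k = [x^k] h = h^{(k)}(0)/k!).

L = (1170 + 3834·x^2 + 4779·x^4 + 2916·x^6 + 729·x^8) + (396·x + 1044·x^3 + 972·x^5 + 324·x^7)·Dx + (220 + 768·x^2 + 1026·x^4 + 648·x^6 + 162·x^8)·Dx^2 + (44·x + 116·x^3 + 108·x^5 + 36·x^7)·Dx^3 + (10 + 38·x^2 + 55·x^4 + 36·x^6 + 9·x^8)·Dx^4  (order 4).
h: a_k = 0, -3, 0, 29/2, 0, -609/40, …
ICs: h(0) = 0, h′(0) = -3, h′′(0) = 0, h′′′(0) = 87.

f: a_k = -3, 0, 27/2, 0, -81/8, 0, …
g: a_k = 0, 1, 0, -1/3, 0, 1/5, …
f·g: L₀ = L_f ⊗_s L_g, ord ≤ 2·2.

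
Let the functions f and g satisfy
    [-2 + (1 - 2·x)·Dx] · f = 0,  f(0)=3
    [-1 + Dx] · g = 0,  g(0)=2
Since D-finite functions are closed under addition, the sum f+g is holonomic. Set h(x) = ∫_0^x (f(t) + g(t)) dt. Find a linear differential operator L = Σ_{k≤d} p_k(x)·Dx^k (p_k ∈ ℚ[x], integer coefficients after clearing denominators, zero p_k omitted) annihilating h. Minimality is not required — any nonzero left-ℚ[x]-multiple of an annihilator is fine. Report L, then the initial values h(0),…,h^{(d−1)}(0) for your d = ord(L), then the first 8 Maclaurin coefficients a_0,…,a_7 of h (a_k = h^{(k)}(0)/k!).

f: a_k = 3, 6, 12, 24, 48, 96, 192, 384, …
g: a_k = 2, 2, 1, 1/3, 1/12, 1/60, 1/360, 1/2520, …
Weyl lclm of L_f,L_g ⇒ L₀ (ord ≤ 2).
h=∫₀ˣh₀: take L = L₀·Dx.
L = (-6 - 4·x)·Dx + (7 + 4·x - 4·x^2)·Dx^2 + (-1 + 4·x^2)·Dx^3  (order 3).
h: a_k = 0, 5, 4, 13/3, 73/12, 577/60, 5761/360, 69121/2520, …
ICs: h(0) = 0, h′(0) = 5, h′′(0) = 8.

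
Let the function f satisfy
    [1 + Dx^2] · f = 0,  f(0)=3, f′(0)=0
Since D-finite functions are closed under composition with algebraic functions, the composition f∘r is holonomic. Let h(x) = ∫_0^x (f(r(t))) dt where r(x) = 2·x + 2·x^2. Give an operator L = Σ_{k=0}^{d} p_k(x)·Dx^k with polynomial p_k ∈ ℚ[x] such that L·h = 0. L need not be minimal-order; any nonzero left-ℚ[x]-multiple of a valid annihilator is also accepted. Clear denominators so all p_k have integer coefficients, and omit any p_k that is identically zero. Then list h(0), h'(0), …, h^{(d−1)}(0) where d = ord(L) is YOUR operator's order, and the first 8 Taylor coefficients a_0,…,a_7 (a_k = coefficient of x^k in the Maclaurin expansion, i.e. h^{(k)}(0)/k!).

L = (4 + 24·x + 48·x^2 + 32·x^3)·Dx - 2·Dx^2 + (1 + 2·x)·Dx^3  (order 3).
h: a_k = 0, 3, 0, -2, -3, -4/5, 4/3, 176/105, …
ICs: h(0) = 0, h′(0) = 3, h′′(0) = 0.

f: a_k = 3, 0, -3/2, 0, 1/8, 0, -1/240, 0, …
h₀=f(r): pull back L_f along r ⇒ L₀.
h=∫h₀ ⇒ L = L₀·Dx.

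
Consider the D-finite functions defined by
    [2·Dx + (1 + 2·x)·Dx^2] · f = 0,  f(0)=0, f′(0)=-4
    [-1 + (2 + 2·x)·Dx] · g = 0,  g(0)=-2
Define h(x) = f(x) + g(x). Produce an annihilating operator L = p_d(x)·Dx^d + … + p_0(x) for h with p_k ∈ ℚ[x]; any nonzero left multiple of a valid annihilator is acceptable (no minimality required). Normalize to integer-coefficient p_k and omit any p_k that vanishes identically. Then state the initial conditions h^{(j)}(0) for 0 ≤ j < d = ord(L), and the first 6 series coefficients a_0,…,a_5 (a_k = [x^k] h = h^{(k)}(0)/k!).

L = (10 + 4·x)·Dx + (29 + 52·x + 20·x^2)·Dx^2 + (6 + 22·x + 24·x^2 + 8·x^3)·Dx^3  (order 3).
h: a_k = -2, -5, 17/4, -131/24, 517/64, -8227/640, …
ICs: h(0) = -2, h′(0) = -5, h′′(0) = 17/2.

f: a_k = 0, -4, 4, -16/3, 8, -64/5, …
g: a_k = -2, -1, 1/4, -1/8, 5/64, -7/128, …
Sum ⇒ L₀ = lclm(L_f,L_g) in ℚ(x)⟨Dx⟩.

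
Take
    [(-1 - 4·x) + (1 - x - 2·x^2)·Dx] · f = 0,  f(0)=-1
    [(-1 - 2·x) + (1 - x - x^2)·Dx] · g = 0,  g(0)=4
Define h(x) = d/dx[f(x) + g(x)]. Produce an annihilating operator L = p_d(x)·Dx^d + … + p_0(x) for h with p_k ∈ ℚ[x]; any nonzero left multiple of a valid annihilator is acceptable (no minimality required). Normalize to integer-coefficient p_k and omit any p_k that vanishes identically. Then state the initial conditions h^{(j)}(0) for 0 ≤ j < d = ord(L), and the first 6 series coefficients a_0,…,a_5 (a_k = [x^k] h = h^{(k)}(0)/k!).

f: a_k = -1, -1, -3, -5, -11, -21, …
g: a_k = 4, 4, 8, 12, 20, 32, …
Weyl lclm of L_f,L_g ⇒ L₀ (ord ≤ 2).
h=h₀': d/dx-closure on L₀ ⇒ L.
L = (-6 - 120·x - 120·x^2 - 312·x^3 - 462·x^4 - 336·x^5 + 144·x^6) + (6 + 30·x + 30·x^2 + 24·x^3 - 99·x^4 - 438·x^5 - 144·x^6 + 96·x^7)·Dx + (-1 + 2·x - 7·x^2 + 2·x^3 + 48·x^4 - 13·x^5 - 69·x^6 - 8·x^7 + 12·x^8)·Dx^2  (order 2).
h: a_k = 3, 10, 21, 36, 55, 54, …
ICs: h(0) = 3, h′(0) = 10.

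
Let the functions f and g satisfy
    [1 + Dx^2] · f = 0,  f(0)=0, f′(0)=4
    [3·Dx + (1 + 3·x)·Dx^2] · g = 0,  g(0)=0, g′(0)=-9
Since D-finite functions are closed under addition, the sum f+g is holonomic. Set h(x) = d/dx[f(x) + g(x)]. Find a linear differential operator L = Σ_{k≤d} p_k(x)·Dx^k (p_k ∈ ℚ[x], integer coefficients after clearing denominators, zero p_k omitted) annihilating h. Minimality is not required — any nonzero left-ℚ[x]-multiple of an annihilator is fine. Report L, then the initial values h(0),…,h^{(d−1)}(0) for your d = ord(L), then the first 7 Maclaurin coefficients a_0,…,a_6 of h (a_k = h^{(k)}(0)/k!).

L = (165 + 18·x + 27·x^2) + (19 + 63·x + 27·x^2 + 27·x^3)·Dx + (165 + 18·x + 27·x^2)·Dx^2 + (19 + 63·x + 27·x^2 + 27·x^3)·Dx^3  (order 3).
h: a_k = -5, 27, -83, 243, -4373/6, 2187, -1180981/180, …
ICs: h(0) = -5, h′(0) = 27, h′′(0) = -166.

f: a_k = 0, 4, 0, -2/3, 0, 1/30, 0, …
g: a_k = 0, -9, 27/2, -27, 243/4, -729/5, 729/2, …
f+g: L₀ = lclm(L_f,L_g), ord ≤ 2+2.
h₀' ⇒ L via d/dx closure of L₀.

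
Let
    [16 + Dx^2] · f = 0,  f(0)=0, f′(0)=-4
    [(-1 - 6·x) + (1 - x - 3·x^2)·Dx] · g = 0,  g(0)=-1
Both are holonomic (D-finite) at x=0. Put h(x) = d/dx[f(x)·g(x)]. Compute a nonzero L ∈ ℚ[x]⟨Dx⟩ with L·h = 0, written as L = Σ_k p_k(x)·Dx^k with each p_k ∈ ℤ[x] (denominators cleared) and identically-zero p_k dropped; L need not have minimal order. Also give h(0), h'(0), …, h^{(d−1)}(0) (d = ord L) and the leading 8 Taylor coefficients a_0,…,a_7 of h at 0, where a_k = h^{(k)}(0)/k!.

f: a_k = 0, -4, 0, 32/3, 0, -128/15, 0, 1024/315, …
g: a_k = -1, -1, -4, -7, -19, -40, -97, -217, …
Product ⇒ symmetric product L₀, ord ≤ 2.
Derive L from L₀ (diff closure).
L = (-26 - 256·x - 640·x^2 + 768·x^3 + 1152·x^4) + (-7 - 26·x + 144·x^2 + 288·x^3)·Dx + (5 - 13·x - 31·x^2 + 48·x^3 + 72·x^4)·Dx^2  (order 2).
h: a_k = 4, 8, 16, 208/3, 628/3, 2816/5, 68108/45, 1254496/315, …
ICs: h(0) = 4, h′(0) = 8.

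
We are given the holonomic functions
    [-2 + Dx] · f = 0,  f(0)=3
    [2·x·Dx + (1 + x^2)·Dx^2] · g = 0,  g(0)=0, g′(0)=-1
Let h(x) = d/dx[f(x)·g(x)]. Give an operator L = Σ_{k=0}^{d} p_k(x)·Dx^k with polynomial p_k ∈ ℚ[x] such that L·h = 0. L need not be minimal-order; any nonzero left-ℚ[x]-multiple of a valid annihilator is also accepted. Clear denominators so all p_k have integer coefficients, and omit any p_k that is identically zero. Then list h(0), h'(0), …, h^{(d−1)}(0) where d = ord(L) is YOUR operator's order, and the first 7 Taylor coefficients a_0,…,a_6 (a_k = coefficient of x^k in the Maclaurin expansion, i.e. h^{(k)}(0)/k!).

L = (2 - 8·x + 14·x^2 - 8·x^3 + 4·x^4) + (-3 + 6·x - 11·x^2 + 6·x^3 - 4·x^4)·Dx + (1 - x + 2·x^2 - x^3 + x^4)·Dx^2  (order 2).
h: a_k = -3, -12, -15, -8, -3, -4, -13/5, …
ICs: h(0) = -3, h′(0) = -12.

f: a_k = 3, 6, 6, 4, 2, 4/5, 4/15, …
g: a_k = 0, -1, 0, 1/3, 0, -1/5, 0, …
f·g: L₀ = L_f ⊗_s L_g, ord ≤ 1·2.
Differentiate: ansatz ord ≤ ord L₀ ⇒ L.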